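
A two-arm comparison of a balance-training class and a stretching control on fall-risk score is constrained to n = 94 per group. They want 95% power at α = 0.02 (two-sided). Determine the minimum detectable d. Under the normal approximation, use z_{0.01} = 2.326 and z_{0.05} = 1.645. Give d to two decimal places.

d_min ≈ 0.58

For two independent groups of n = 94 each: d_min = (z_{α/2} + z_β)·√(2/n).
z-sum = 2.326 + 1.645 = 3.971.
d_min = 3.971 × √(2/94) = 3.971 × 0.1459 = 0.579.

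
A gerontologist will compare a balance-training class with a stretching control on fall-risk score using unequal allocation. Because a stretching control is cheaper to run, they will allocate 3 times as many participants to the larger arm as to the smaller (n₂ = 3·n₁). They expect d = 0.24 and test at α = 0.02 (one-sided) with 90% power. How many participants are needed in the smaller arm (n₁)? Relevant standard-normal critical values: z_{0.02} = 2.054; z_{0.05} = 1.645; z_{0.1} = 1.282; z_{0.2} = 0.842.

With allocation ratio k = n₂/n₁ = 3, Var(x̄₁−x̄₂) = σ²(1/n₁ + 1/(k·n₁)) = σ²·(k+1)/(k·n₁).
So n₁ = (1 + 1/k)·((z_{α} + z_β)/d)² = 1.333 × (3.336/0.24)².
n₁ = 1.333 × 193.21 = 257.6.
Round up: n₁ = 258, giving n₂ = 3 × 258 = 774.

n₁ = 258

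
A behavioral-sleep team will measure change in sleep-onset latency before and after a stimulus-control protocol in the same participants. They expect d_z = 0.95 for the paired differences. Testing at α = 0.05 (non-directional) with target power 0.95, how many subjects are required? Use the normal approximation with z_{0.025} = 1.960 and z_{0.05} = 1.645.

n = 15 pairs

For a paired (one-sample on differences) test: n = ((z_{α/2} + z_β) / d)².
z_{α/2} + z_β = 1.960 + 1.645 = 3.605.
n = (3.605 / 0.95)² = 3.795² = 14.40.
Round up.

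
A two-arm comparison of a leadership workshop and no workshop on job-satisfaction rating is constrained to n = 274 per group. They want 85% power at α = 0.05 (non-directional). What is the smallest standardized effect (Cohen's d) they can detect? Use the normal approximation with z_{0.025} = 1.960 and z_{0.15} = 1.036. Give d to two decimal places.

For two independent groups of n = 274 each: d_min = (z_{α/2} + z_β)·√(2/n).
z-sum = 1.960 + 1.036 = 2.996.
d_min = 2.996 × √(2/274) = 2.996 × 0.0854 = 0.256.

d_min ≈ 0.26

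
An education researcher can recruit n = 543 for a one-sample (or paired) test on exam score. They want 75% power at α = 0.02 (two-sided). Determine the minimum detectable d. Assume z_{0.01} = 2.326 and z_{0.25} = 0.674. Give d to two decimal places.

For a single sample (or paired design) of n = 543: d_min = (z_{α/2} + z_β)/√n.
z-sum = 2.326 + 0.674 = 3.000.
d_min = 3.000 / √543 = 3.000 / 23.302 = 0.129.

d_min ≈ 0.13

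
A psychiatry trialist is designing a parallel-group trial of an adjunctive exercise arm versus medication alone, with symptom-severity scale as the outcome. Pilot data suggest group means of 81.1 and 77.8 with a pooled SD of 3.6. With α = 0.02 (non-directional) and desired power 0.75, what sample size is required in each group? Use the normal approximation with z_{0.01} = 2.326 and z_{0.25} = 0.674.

n = 22 per group

Cohen's d = |M₁ − M₂| / SD_pooled = |81.1 − 77.8| / 3.6 = 3.3 / 3.6 = 0.917.
For two independent groups with equal n: n = 2·((z_{α/2} + z_β) / d)².
z_{α/2} + z_β = 2.326 + 0.674 = 3.000.
n = 2 × (3.000 / 0.917)² = 2 × 3.272² = 2 × 10.70 = 21.4.
Round up to the next whole participant.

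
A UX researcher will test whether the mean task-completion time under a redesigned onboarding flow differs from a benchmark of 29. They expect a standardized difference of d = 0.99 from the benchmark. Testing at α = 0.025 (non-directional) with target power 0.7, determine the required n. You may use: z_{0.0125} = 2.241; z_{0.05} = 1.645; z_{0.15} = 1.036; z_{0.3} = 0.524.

n = 8

For a one-sample test: n = ((z_{α/2} + z_β) / d)².
z_{α/2} + z_β = 2.241 + 0.524 = 2.765.
n = (2.765 / 0.99)² = 2.793² = 7.80.
Round up.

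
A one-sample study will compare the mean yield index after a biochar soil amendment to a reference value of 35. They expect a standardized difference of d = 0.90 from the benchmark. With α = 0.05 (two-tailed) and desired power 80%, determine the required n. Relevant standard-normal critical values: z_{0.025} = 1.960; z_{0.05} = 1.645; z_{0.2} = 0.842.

n = 10

For a one-sample test: n = ((z_{α/2} + z_β) / d)².
z_{α/2} + z_β = 1.960 + 0.842 = 2.802.
n = (2.802 / 0.90)² = 3.113² = 9.69.
Round up.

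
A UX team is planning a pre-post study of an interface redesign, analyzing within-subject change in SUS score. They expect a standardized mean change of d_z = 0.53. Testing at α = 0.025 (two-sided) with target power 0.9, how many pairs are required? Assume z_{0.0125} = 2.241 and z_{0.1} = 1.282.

n = 45 pairs

For a paired (one-sample on differences) test: n = ((z_{α/2} + z_β) / d)².
z_{α/2} + z_β = 2.241 + 1.282 = 3.523.
n = (3.523 / 0.53)² = 6.647² = 44.18.
Round up.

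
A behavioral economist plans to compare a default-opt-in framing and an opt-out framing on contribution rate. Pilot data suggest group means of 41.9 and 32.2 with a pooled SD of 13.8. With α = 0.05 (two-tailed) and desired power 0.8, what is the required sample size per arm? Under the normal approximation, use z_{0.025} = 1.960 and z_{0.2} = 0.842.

n = 32 per group

Cohen's d = |M₁ − M₂| / SD_pooled = |41.9 − 32.2| / 13.8 = 9.7 / 13.8 = 0.703.
For two independent groups with equal n: n = 2·((z_{α/2} + z_β) / d)².
z_{α/2} + z_β = 1.960 + 0.842 = 2.802.
n = 2 × (2.802 / 0.703)² = 2 × 3.986² = 2 × 15.89 = 31.8.
Round up to the next whole participant.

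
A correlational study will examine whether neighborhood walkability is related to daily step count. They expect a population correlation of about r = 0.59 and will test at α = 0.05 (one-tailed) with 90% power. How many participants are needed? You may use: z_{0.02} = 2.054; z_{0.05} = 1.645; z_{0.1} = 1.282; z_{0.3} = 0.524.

Fisher's z: C = ½·ln((1+r)/(1−r)) = ½·ln(3.8780) = 0.6777.
n = ((z_{α} + z_β)/C)² + 3.
(1.645 + 1.282) / 0.6777 = 2.927 / 0.6777 = 4.319.
n = 4.319² + 3 = 18.65 + 3 = 21.7.
Round up.

n = 22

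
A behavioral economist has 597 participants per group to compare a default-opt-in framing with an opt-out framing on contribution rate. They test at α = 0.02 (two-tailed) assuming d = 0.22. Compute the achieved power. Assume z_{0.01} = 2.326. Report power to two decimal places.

For two equal groups, power = Φ(d·√(n/2) − z_{α/2}).
d·√(n/2) = 0.22 × √(597/2) = 0.22 × 17.277 = 3.801.
z_β = 3.801 − 2.326 = 1.475.
Power = Φ(1.475) = 0.930.

power ≈ 0.93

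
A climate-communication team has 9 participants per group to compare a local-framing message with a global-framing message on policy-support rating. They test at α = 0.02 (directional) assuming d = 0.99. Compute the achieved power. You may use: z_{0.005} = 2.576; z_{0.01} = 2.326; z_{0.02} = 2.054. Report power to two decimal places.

power ≈ 0.52

For two equal groups, power = Φ(d·√(n/2) − z_{α}).
d·√(n/2) = 0.99 × √(9/2) = 0.99 × 2.121 = 2.100.
z_β = 2.100 − 2.054 = 0.046.
Power = Φ(0.046) = 0.518.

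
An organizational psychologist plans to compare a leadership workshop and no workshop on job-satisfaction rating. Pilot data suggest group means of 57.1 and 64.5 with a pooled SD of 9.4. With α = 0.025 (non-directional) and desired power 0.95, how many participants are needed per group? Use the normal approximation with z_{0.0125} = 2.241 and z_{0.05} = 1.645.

Cohen's d = |M₁ − M₂| / SD_pooled = |57.1 − 64.5| / 9.4 = 7.4 / 9.4 = 0.787.
For two independent groups with equal n: n = 2·((z_{α/2} + z_β) / d)².
z_{α/2} + z_β = 2.241 + 1.645 = 3.886.
n = 2 × (3.886 / 0.787)² = 2 × 4.938² = 2 × 24.38 = 48.8.
Round up to the next whole participant.

n = 49 per group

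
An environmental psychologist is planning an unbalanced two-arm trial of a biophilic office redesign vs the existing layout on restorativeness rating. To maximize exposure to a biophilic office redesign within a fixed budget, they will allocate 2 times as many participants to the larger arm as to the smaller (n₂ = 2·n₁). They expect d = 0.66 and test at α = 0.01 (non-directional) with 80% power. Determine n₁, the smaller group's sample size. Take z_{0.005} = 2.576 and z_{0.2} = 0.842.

n₁ = 41

With allocation ratio k = n₂/n₁ = 2, Var(x̄₁−x̄₂) = σ²(1/n₁ + 1/(k·n₁)) = σ²·(k+1)/(k·n₁).
So n₁ = (1 + 1/k)·((z_{α/2} + z_β)/d)² = 1.500 × (3.418/0.66)².
n₁ = 1.500 × 26.82 = 40.2.
Round up: n₁ = 41, giving n₂ = 2 × 41 = 82.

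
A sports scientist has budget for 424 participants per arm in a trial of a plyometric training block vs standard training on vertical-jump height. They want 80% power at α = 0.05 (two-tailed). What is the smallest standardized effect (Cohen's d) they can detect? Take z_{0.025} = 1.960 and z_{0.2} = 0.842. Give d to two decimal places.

For two independent groups of n = 424 each: d_min = (z_{α/2} + z_β)·√(2/n).
z-sum = 1.960 + 0.842 = 2.802.
d_min = 2.802 × √(2/424) = 2.802 × 0.0687 = 0.192.

d_min ≈ 0.19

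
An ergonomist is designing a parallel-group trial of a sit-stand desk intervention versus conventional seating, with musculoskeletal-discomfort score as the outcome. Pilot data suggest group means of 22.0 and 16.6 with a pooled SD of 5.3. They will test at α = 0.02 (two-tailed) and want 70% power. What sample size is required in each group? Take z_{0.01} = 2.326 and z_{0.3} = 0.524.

n = 16 per group

Cohen's d = |M₁ − M₂| / SD_pooled = |22.0 − 16.6| / 5.3 = 5.4 / 5.3 = 1.019.
For two independent groups with equal n: n = 2·((z_{α/2} + z_β) / d)².
z_{α/2} + z_β = 2.326 + 0.524 = 2.850.
n = 2 × (2.850 / 1.019)² = 2 × 2.797² = 2 × 7.82 = 15.6.
Round up to the next whole participant.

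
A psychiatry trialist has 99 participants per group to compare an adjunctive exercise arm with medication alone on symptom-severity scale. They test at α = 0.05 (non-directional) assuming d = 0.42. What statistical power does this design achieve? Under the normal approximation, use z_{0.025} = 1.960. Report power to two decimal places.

power ≈ 0.84

For two equal groups, power = Φ(d·√(n/2) − z_{α/2}).
d·√(n/2) = 0.42 × √(99/2) = 0.42 × 7.036 = 2.955.
z_β = 2.955 − 1.960 = 0.995.
Power = Φ(0.995) = 0.840.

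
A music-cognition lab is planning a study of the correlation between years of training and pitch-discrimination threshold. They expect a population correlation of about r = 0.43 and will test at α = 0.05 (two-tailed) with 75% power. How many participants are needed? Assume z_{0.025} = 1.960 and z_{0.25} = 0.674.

n = 36

Fisher's z: C = ½·ln((1+r)/(1−r)) = ½·ln(2.5088) = 0.4599.
n = ((z_{α/2} + z_β)/C)² + 3.
(1.960 + 0.674) / 0.4599 = 2.634 / 0.4599 = 5.727.
n = 5.727² + 3 = 32.80 + 3 = 35.8.
Round up.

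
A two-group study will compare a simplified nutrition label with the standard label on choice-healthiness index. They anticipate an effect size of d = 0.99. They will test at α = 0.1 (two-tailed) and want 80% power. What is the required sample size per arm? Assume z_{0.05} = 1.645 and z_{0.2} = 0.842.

n = 13 per group

For two independent groups with equal n: n = 2·((z_{α/2} + z_β) / d)².
z_{α/2} + z_β = 1.645 + 0.842 = 2.487.
n = 2 × (2.487 / 0.99)² = 2 × 2.512² = 2 × 6.31 = 12.6.
Round up to the next whole participant.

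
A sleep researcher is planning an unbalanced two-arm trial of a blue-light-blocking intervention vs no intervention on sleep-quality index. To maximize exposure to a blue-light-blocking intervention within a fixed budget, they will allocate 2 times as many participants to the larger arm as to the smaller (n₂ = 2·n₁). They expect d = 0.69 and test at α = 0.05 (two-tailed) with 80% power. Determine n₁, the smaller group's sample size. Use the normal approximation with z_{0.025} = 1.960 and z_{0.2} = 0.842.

n₁ = 25

With allocation ratio k = n₂/n₁ = 2, Var(x̄₁−x̄₂) = σ²(1/n₁ + 1/(k·n₁)) = σ²·(k+1)/(k·n₁).
So n₁ = (1 + 1/k)·((z_{α/2} + z_β)/d)² = 1.500 × (2.802/0.69)².
n₁ = 1.500 × 16.49 = 24.7.
Round up: n₁ = 25, giving n₂ = 2 × 25 = 50.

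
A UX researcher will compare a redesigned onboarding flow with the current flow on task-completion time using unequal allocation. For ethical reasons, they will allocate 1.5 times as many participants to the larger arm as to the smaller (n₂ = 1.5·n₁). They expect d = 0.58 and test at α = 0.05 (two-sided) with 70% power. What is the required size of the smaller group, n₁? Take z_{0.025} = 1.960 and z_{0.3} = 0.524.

n₁ = 31

With allocation ratio k = n₂/n₁ = 1.5, Var(x̄₁−x̄₂) = σ²(1/n₁ + 1/(k·n₁)) = σ²·(k+1)/(k·n₁).
So n₁ = (1 + 1/k)·((z_{α/2} + z_β)/d)² = 1.667 × (2.484/0.58)².
n₁ = 1.667 × 18.34 = 30.6.
Round up: n₁ = 31, giving n₂ = ⌈1.5 × 31⌉ = ⌈46.5⌉ = 47.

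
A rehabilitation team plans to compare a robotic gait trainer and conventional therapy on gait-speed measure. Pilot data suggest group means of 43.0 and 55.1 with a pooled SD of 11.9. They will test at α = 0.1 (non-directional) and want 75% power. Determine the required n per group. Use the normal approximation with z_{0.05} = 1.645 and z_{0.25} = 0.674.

n = 11 per group

Cohen's d = |M₁ − M₂| / SD_pooled = |43.0 − 55.1| / 11.9 = 12.1 / 11.9 = 1.017.
For two independent groups with equal n: n = 2·((z_{α/2} + z_β) / d)².
z_{α/2} + z_β = 1.645 + 0.674 = 2.319.
n = 2 × (2.319 / 1.017)² = 2 × 2.280² = 2 × 5.20 = 10.4.
Round up to the next whole participant.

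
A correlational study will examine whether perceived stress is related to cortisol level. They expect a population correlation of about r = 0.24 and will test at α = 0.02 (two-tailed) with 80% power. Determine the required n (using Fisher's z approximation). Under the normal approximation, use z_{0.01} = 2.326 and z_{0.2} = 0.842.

Fisher's z: C = ½·ln((1+r)/(1−r)) = ½·ln(1.6316) = 0.2448.
n = ((z_{α/2} + z_β)/C)² + 3.
(2.326 + 0.842) / 0.2448 = 3.168 / 0.2448 = 12.941.
n = 12.941² + 3 = 167.47 + 3 = 170.5.
Round up.

n = 171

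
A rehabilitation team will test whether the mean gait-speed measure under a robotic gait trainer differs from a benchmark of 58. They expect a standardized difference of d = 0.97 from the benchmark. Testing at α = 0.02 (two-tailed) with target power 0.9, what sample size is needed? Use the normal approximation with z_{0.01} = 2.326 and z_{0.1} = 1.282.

For a one-sample test: n = ((z_{α/2} + z_β) / d)².
z_{α/2} + z_β = 2.326 + 1.282 = 3.608.
n = (3.608 / 0.97)² = 3.720² = 13.84.
Round up.

n = 14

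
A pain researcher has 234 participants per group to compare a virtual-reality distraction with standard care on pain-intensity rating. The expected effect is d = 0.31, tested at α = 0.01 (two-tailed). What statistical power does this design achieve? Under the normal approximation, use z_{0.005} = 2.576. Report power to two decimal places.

power ≈ 0.78

For two equal groups, power = Φ(d·√(n/2) − z_{α/2}).
d·√(n/2) = 0.31 × √(234/2) = 0.31 × 10.817 = 3.353.
z_β = 3.353 − 2.576 = 0.777.
Power = Φ(0.777) = 0.781.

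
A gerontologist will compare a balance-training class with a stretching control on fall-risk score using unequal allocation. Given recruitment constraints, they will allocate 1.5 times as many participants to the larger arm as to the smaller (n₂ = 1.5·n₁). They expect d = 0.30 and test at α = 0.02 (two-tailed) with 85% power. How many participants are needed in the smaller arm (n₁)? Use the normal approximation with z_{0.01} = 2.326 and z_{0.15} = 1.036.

n₁ = 210

With allocation ratio k = n₂/n₁ = 1.5, Var(x̄₁−x̄₂) = σ²(1/n₁ + 1/(k·n₁)) = σ²·(k+1)/(k·n₁).
So n₁ = (1 + 1/k)·((z_{α/2} + z_β)/d)² = 1.667 × (3.362/0.30)².
n₁ = 1.667 × 125.59 = 209.3.
Round up: n₁ = 210, giving n₂ = 1.5 × 210 = 315.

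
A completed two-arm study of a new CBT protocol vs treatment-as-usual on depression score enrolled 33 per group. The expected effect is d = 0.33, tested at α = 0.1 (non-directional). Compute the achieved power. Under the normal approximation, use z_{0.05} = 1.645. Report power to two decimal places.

For two equal groups, power = Φ(d·√(n/2) − z_{α/2}).
d·√(n/2) = 0.33 × √(33/2) = 0.33 × 4.062 = 1.340.
z_β = 1.340 − 1.645 = -0.305.
Power = Φ(-0.305) = 0.380.

power ≈ 0.38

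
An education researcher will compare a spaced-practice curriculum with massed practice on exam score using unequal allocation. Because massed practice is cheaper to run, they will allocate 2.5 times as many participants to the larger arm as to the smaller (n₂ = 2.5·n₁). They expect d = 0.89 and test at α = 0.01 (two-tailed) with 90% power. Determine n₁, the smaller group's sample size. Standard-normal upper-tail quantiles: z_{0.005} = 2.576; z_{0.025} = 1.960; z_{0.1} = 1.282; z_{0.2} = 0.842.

With allocation ratio k = n₂/n₁ = 2.5, Var(x̄₁−x̄₂) = σ²(1/n₁ + 1/(k·n₁)) = σ²·(k+1)/(k·n₁).
So n₁ = (1 + 1/k)·((z_{α/2} + z_β)/d)² = 1.400 × (3.858/0.89)².
n₁ = 1.400 × 18.79 = 26.3.
Round up: n₁ = 27, giving n₂ = ⌈2.5 × 27⌉ = ⌈67.5⌉ = 68.

n₁ = 27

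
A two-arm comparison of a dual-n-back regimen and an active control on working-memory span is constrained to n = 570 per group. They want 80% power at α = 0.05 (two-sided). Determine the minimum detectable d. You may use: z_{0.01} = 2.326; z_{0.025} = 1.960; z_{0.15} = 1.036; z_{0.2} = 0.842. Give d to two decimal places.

For two independent groups of n = 570 each: d_min = (z_{α/2} + z_β)·√(2/n).
z-sum = 1.960 + 0.842 = 2.802.
d_min = 2.802 × √(2/570) = 2.802 × 0.0592 = 0.166.

d_min ≈ 0.17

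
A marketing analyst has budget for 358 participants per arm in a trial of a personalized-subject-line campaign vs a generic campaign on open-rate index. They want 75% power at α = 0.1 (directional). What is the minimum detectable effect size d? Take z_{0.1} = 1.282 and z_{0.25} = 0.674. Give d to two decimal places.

For two independent groups of n = 358 each: d_min = (z_{α} + z_β)·√(2/n).
z-sum = 1.282 + 0.674 = 1.956.
d_min = 1.956 × √(2/358) = 1.956 × 0.0747 = 0.146.

d_min ≈ 0.15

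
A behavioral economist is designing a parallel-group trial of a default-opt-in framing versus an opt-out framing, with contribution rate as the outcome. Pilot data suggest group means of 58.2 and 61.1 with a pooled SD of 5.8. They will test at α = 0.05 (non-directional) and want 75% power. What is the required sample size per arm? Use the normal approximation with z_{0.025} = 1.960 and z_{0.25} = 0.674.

Cohen's d = |M₁ − M₂| / SD_pooled = |58.2 − 61.1| / 5.8 = 2.9 / 5.8 = 0.500.
For two independent groups with equal n: n = 2·((z_{α/2} + z_β) / d)².
z_{α/2} + z_β = 1.960 + 0.674 = 2.634.
n = 2 × (2.634 / 0.500)² = 2 × 5.268² = 2 × 27.75 = 55.5.
Round up to the next whole participant.

n = 56 per group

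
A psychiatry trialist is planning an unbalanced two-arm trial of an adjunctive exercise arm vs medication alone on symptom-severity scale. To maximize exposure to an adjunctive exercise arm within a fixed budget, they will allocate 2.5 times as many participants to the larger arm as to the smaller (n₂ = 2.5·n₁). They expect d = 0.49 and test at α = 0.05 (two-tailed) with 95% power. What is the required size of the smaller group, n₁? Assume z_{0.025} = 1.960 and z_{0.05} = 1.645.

With allocation ratio k = n₂/n₁ = 2.5, Var(x̄₁−x̄₂) = σ²(1/n₁ + 1/(k·n₁)) = σ²·(k+1)/(k·n₁).
So n₁ = (1 + 1/k)·((z_{α/2} + z_β)/d)² = 1.400 × (3.605/0.49)².
n₁ = 1.400 × 54.13 = 75.8.
Round up: n₁ = 76, giving n₂ = 2.5 × 76 = 190.

n₁ = 76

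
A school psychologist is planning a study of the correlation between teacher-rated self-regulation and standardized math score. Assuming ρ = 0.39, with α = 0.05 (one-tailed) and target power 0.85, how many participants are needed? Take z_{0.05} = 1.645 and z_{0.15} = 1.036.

n = 46

Fisher's z: C = ½·ln((1+r)/(1−r)) = ½·ln(2.2787) = 0.4118.
n = ((z_{α} + z_β)/C)² + 3.
(1.645 + 1.036) / 0.4118 = 2.681 / 0.4118 = 6.510.
n = 6.510² + 3 = 42.39 + 3 = 45.4.
Round up.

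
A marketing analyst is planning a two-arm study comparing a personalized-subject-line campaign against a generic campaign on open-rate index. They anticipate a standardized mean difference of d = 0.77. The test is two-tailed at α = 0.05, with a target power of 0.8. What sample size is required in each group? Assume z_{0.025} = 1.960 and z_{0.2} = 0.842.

n = 27 per group

For two independent groups with equal n: n = 2·((z_{α/2} + z_β) / d)².
z_{α/2} + z_β = 1.960 + 0.842 = 2.802.
n = 2 × (2.802 / 0.77)² = 2 × 3.639² = 2 × 13.24 = 26.5.
Round up to the next whole participant.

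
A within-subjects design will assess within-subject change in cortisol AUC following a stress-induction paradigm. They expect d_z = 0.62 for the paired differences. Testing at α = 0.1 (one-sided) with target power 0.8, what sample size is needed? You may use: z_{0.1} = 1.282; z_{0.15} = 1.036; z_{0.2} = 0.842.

For a paired (one-sample on differences) test: n = ((z_{α} + z_β) / d)².
z_{α} + z_β = 1.282 + 0.842 = 2.124.
n = (2.124 / 0.62)² = 3.426² = 11.74.
Round up.

n = 12 pairs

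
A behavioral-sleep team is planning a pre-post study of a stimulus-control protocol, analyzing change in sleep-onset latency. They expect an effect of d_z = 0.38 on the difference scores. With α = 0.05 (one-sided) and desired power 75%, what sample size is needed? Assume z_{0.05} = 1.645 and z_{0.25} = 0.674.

For a paired (one-sample on differences) test: n = ((z_{α} + z_β) / d)².
z_{α} + z_β = 1.645 + 0.674 = 2.319.
n = (2.319 / 0.38)² = 6.103² = 37.24.
Round up.

n = 38 pairs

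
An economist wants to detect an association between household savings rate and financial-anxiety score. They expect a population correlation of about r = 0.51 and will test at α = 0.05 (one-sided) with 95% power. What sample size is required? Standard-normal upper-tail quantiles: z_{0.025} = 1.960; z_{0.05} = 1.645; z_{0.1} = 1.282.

Fisher's z: C = ½·ln((1+r)/(1−r)) = ½·ln(3.0816) = 0.5627.
n = ((z_{α} + z_β)/C)² + 3.
(1.645 + 1.645) / 0.5627 = 3.290 / 0.5627 = 5.847.
n = 5.847² + 3 = 34.19 + 3 = 37.2.
Round up.

n = 38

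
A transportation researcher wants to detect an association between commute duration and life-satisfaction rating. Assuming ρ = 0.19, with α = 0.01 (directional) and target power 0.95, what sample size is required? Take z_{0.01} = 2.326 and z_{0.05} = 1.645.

Fisher's z: C = ½·ln((1+r)/(1−r)) = ½·ln(1.4691) = 0.1923.
n = ((z_{α} + z_β)/C)² + 3.
(2.326 + 1.645) / 0.1923 = 3.971 / 0.1923 = 20.650.
n = 20.650² + 3 = 426.42 + 3 = 429.4.
Round up.

n = 430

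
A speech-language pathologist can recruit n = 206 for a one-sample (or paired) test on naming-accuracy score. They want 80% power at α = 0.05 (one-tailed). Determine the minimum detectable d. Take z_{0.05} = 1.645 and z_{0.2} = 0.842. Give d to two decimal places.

For a single sample (or paired design) of n = 206: d_min = (z_{α} + z_β)/√n.
z-sum = 1.645 + 0.842 = 2.487.
d_min = 2.487 / √206 = 2.487 / 14.353 = 0.173.

d_min ≈ 0.17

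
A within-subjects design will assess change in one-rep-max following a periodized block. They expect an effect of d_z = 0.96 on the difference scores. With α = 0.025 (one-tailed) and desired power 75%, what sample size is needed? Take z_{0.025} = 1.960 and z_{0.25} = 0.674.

n = 8 pairs

For a paired (one-sample on differences) test: n = ((z_{α} + z_β) / d)².
z_{α} + z_β = 1.960 + 0.674 = 2.634.
n = (2.634 / 0.96)² = 2.744² = 7.53.
Round up.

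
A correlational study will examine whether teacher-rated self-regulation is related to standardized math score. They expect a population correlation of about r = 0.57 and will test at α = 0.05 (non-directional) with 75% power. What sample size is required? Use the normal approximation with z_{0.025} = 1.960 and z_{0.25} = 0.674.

n = 20

Fisher's z: C = ½·ln((1+r)/(1−r)) = ½·ln(3.6512) = 0.6475.
n = ((z_{α/2} + z_β)/C)² + 3.
(1.960 + 0.674) / 0.6475 = 2.634 / 0.6475 = 4.068.
n = 4.068² + 3 = 16.55 + 3 = 19.5.
Round up.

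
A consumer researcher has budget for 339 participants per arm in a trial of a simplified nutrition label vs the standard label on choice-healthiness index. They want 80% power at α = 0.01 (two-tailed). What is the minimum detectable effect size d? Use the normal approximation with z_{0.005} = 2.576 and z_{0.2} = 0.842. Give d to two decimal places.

For two independent groups of n = 339 each: d_min = (z_{α/2} + z_β)·√(2/n).
z-sum = 2.576 + 0.842 = 3.418.
d_min = 3.418 × √(2/339) = 3.418 × 0.0768 = 0.263.

d_min ≈ 0.26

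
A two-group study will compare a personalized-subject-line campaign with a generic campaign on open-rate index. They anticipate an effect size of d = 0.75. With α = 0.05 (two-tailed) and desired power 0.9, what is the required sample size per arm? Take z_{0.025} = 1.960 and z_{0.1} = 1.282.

n = 38 per group

For two independent groups with equal n: n = 2·((z_{α/2} + z_β) / d)².
z_{α/2} + z_β = 1.960 + 1.282 = 3.242.
n = 2 × (3.242 / 0.75)² = 2 × 4.323² = 2 × 18.69 = 37.4.
Round up to the next whole participant.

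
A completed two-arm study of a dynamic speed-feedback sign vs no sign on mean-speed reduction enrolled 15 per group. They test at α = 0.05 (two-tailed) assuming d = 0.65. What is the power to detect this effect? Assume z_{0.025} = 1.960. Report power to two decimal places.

For two equal groups, power = Φ(d·√(n/2) − z_{α/2}).
d·√(n/2) = 0.65 × √(15/2) = 0.65 × 2.739 = 1.780.
z_β = 1.780 − 1.960 = -0.180.
Power = Φ(-0.180) = 0.429.

power ≈ 0.43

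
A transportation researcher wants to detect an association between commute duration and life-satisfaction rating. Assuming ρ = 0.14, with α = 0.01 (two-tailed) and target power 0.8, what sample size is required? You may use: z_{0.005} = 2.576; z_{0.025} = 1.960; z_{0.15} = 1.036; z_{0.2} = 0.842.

Fisher's z: C = ½·ln((1+r)/(1−r)) = ½·ln(1.3256) = 0.1409.
n = ((z_{α/2} + z_β)/C)² + 3.
(2.576 + 0.842) / 0.1409 = 3.418 / 0.1409 = 24.258.
n = 24.258² + 3 = 588.47 + 3 = 591.5.
Round up.

n = 592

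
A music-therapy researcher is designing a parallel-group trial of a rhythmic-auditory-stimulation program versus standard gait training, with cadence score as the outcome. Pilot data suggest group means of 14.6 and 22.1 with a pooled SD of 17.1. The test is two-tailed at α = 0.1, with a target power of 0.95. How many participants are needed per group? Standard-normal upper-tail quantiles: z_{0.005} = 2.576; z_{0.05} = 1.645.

Cohen's d = |M₁ − M₂| / SD_pooled = |14.6 − 22.1| / 17.1 = 7.5 / 17.1 = 0.439.
For two independent groups with equal n: n = 2·((z_{α/2} + z_β) / d)².
z_{α/2} + z_β = 1.645 + 1.645 = 3.290.
n = 2 × (3.290 / 0.439)² = 2 × 7.494² = 2 × 56.16 = 112.3.
Round up to the next whole participant.

n = 113 per group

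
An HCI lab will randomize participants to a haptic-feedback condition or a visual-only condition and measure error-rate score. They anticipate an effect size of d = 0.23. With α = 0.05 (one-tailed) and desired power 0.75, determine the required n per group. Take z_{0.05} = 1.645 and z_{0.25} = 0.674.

For two independent groups with equal n: n = 2·((z_{α} + z_β) / d)².
z_{α} + z_β = 1.645 + 0.674 = 2.319.
n = 2 × (2.319 / 0.23)² = 2 × 10.083² = 2 × 101.66 = 203.3.
Round up to the next whole participant.

n = 204 per group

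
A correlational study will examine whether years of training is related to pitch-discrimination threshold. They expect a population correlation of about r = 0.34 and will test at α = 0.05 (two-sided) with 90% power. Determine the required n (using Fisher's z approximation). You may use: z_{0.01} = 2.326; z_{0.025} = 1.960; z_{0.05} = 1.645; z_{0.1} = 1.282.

n = 87

Fisher's z: C = ½·ln((1+r)/(1−r)) = ½·ln(2.0303) = 0.3541.
n = ((z_{α/2} + z_β)/C)² + 3.
(1.960 + 1.282) / 0.3541 = 3.242 / 0.3541 = 9.156.
n = 9.156² + 3 = 83.83 + 3 = 86.8.
Round up.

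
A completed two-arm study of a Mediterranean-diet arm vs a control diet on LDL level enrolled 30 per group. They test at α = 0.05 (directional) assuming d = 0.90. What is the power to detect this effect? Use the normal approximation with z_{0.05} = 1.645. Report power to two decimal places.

For two equal groups, power = Φ(d·√(n/2) − z_{α}).
d·√(n/2) = 0.90 × √(30/2) = 0.90 × 3.873 = 3.486.
z_β = 3.486 − 1.645 = 1.841.
Power = Φ(1.841) = 0.967.

power ≈ 0.97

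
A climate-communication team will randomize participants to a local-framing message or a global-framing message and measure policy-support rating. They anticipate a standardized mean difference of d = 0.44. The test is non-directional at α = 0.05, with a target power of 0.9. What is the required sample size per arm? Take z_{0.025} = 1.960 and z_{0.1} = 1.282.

For two independent groups with equal n: n = 2·((z_{α/2} + z_β) / d)².
z_{α/2} + z_β = 1.960 + 1.282 = 3.242.
n = 2 × (3.242 / 0.44)² = 2 × 7.368² = 2 × 54.29 = 108.6.
Round up to the next whole participant.

n = 109 per group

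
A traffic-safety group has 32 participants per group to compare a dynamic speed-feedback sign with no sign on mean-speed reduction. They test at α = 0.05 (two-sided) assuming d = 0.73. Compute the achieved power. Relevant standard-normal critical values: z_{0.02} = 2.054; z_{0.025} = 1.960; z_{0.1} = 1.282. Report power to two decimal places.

power ≈ 0.83

For two equal groups, power = Φ(d·√(n/2) − z_{α/2}).
d·√(n/2) = 0.73 × √(32/2) = 0.73 × 4.000 = 2.920.
z_β = 2.920 − 1.960 = 0.960.
Power = Φ(0.960) = 0.831.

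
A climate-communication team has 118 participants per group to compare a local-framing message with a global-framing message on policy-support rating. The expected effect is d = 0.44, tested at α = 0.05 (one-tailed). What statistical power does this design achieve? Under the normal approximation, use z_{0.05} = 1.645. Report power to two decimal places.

For two equal groups, power = Φ(d·√(n/2) − z_{α}).
d·√(n/2) = 0.44 × √(118/2) = 0.44 × 7.681 = 3.380.
z_β = 3.380 − 1.645 = 1.735.
Power = Φ(1.735) = 0.959.

power ≈ 0.96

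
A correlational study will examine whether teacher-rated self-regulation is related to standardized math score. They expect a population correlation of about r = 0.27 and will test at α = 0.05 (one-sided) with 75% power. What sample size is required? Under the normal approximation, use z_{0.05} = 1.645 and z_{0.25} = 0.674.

n = 74

Fisher's z: C = ½·ln((1+r)/(1−r)) = ½·ln(1.7397) = 0.2769.
n = ((z_{α} + z_β)/C)² + 3.
(1.645 + 0.674) / 0.2769 = 2.319 / 0.2769 = 8.375.
n = 8.375² + 3 = 70.14 + 3 = 73.1.
Round up.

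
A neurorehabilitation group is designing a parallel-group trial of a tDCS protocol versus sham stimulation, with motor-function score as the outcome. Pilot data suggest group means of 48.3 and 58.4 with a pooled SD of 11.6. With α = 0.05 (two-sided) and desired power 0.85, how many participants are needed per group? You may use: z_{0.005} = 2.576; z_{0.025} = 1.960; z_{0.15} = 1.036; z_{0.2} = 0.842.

Cohen's d = |M₁ − M₂| / SD_pooled = |48.3 − 58.4| / 11.6 = 10.1 / 11.6 = 0.871.
For two independent groups with equal n: n = 2·((z_{α/2} + z_β) / d)².
z_{α/2} + z_β = 1.960 + 1.036 = 2.996.
n = 2 × (2.996 / 0.871)² = 2 × 3.440² = 2 × 11.83 = 23.7.
Round up to the next whole participant.

n = 24 per group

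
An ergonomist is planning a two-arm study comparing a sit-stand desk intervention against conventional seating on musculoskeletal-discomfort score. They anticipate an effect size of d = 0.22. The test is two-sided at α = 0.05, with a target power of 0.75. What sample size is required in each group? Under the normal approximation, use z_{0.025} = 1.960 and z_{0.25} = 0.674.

For two independent groups with equal n: n = 2·((z_{α/2} + z_β) / d)².
z_{α/2} + z_β = 1.960 + 0.674 = 2.634.
n = 2 × (2.634 / 0.22)² = 2 × 11.973² = 2 × 143.35 = 286.7.
Round up to the next whole participant.

n = 287 per group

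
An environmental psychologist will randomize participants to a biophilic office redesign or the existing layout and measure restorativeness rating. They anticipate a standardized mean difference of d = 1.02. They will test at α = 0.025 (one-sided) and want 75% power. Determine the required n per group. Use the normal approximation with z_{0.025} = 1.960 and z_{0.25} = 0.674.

n = 14 per group

For two independent groups with equal n: n = 2·((z_{α} + z_β) / d)².
z_{α} + z_β = 1.960 + 0.674 = 2.634.
n = 2 × (2.634 / 1.02)² = 2 × 2.582² = 2 × 6.67 = 13.3.
Round up to the next whole participant.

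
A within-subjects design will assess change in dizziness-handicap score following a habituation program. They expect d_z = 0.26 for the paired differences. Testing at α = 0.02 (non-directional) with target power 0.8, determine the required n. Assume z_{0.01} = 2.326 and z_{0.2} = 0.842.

For a paired (one-sample on differences) test: n = ((z_{α/2} + z_β) / d)².
z_{α/2} + z_β = 2.326 + 0.842 = 3.168.
n = (3.168 / 0.26)² = 12.185² = 148.46.
Round up.

n = 149 pairs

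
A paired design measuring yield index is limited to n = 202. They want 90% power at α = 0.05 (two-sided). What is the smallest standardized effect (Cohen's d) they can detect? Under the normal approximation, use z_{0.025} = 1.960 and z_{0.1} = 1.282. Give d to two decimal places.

d_min ≈ 0.23

For a single sample (or paired design) of n = 202: d_min = (z_{α/2} + z_β)/√n.
z-sum = 1.960 + 1.282 = 3.242.
d_min = 3.242 / √202 = 3.242 / 14.213 = 0.228.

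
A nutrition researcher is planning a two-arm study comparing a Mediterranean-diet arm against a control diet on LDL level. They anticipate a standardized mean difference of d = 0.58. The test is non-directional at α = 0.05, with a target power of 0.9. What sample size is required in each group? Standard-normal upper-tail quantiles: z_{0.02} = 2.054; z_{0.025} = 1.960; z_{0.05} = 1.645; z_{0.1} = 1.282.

n = 63 per group

For two independent groups with equal n: n = 2·((z_{α/2} + z_β) / d)².
z_{α/2} + z_β = 1.960 + 1.282 = 3.242.
n = 2 × (3.242 / 0.58)² = 2 × 5.590² = 2 × 31.24 = 62.5.
Round up to the next whole participant.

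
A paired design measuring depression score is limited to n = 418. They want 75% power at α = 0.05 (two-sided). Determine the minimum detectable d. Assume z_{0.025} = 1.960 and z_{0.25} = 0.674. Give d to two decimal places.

For a single sample (or paired design) of n = 418: d_min = (z_{α/2} + z_β)/√n.
z-sum = 1.960 + 0.674 = 2.634.
d_min = 2.634 / √418 = 2.634 / 20.445 = 0.129.

d_min ≈ 0.13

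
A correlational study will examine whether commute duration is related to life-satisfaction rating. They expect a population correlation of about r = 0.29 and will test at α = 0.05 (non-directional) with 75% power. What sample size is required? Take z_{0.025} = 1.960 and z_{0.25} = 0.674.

n = 81

Fisher's z: C = ½·ln((1+r)/(1−r)) = ½·ln(1.8169) = 0.2986.
n = ((z_{α/2} + z_β)/C)² + 3.
(1.960 + 0.674) / 0.2986 = 2.634 / 0.2986 = 8.821.
n = 8.821² + 3 = 77.81 + 3 = 80.8.
Round up.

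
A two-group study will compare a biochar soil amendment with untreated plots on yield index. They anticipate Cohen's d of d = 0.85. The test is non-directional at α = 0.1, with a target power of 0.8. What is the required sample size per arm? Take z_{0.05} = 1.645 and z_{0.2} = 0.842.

n = 18 per group

For two independent groups with equal n: n = 2·((z_{α/2} + z_β) / d)².
z_{α/2} + z_β = 1.645 + 0.842 = 2.487.
n = 2 × (2.487 / 0.85)² = 2 × 2.926² = 2 × 8.56 = 17.1.
Round up to the next whole participant.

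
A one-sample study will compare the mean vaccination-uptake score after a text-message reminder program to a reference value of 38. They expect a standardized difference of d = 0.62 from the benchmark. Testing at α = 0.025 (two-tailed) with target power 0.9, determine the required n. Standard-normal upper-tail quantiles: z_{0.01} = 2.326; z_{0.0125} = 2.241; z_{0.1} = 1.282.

n = 33

For a one-sample test: n = ((z_{α/2} + z_β) / d)².
z_{α/2} + z_β = 2.241 + 1.282 = 3.523.
n = (3.523 / 0.62)² = 5.682² = 32.29.
Round up.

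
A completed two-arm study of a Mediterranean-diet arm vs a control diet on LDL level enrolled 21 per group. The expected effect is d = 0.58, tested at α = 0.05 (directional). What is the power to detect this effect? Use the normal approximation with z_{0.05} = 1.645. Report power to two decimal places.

For two equal groups, power = Φ(d·√(n/2) − z_{α}).
d·√(n/2) = 0.58 × √(21/2) = 0.58 × 3.240 = 1.879.
z_β = 1.879 − 1.645 = 0.234.
Power = Φ(0.234) = 0.593.

power ≈ 0.59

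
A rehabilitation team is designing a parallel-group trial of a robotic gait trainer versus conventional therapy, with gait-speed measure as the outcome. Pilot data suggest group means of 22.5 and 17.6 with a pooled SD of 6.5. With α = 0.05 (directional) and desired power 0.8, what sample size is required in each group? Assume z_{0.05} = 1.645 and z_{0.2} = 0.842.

n = 22 per group

Cohen's d = |M₁ − M₂| / SD_pooled = |22.5 − 17.6| / 6.5 = 4.9 / 6.5 = 0.754.
For two independent groups with equal n: n = 2·((z_{α} + z_β) / d)².
z_{α} + z_β = 1.645 + 0.842 = 2.487.
n = 2 × (2.487 / 0.754)² = 2 × 3.298² = 2 × 10.88 = 21.8.
Round up to the next whole participant.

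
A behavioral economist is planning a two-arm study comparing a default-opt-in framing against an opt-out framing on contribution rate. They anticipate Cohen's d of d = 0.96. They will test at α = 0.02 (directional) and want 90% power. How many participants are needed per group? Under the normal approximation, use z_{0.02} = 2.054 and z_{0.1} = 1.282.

n = 25 per group

For two independent groups with equal n: n = 2·((z_{α} + z_β) / d)².
z_{α} + z_β = 2.054 + 1.282 = 3.336.
n = 2 × (3.336 / 0.96)² = 2 × 3.475² = 2 × 12.08 = 24.2.
Round up to the next whole participant.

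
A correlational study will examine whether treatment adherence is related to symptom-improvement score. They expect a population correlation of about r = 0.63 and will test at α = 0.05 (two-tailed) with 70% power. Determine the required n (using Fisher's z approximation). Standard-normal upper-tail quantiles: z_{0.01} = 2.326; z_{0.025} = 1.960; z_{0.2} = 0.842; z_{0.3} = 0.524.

Fisher's z: C = ½·ln((1+r)/(1−r)) = ½·ln(4.4054) = 0.7414.
n = ((z_{α/2} + z_β)/C)² + 3.
(1.960 + 0.524) / 0.7414 = 2.484 / 0.7414 = 3.350.
n = 3.350² + 3 = 11.23 + 3 = 14.2.
Round up.

n = 15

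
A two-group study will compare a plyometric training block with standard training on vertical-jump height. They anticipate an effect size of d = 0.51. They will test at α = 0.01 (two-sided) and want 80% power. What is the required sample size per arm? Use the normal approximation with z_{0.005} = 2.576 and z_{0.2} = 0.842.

For two independent groups with equal n: n = 2·((z_{α/2} + z_β) / d)².
z_{α/2} + z_β = 2.576 + 0.842 = 3.418.
n = 2 × (3.418 / 0.51)² = 2 × 6.702² = 2 × 44.92 = 89.8.
Round up to the next whole participant.

n = 90 per group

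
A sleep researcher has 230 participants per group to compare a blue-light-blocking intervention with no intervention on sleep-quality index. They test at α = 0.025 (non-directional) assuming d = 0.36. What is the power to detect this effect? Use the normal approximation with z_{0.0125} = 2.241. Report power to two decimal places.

For two equal groups, power = Φ(d·√(n/2) − z_{α/2}).
d·√(n/2) = 0.36 × √(230/2) = 0.36 × 10.724 = 3.861.
z_β = 3.861 − 2.241 = 1.620.
Power = Φ(1.620) = 0.947.

power ≈ 0.95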